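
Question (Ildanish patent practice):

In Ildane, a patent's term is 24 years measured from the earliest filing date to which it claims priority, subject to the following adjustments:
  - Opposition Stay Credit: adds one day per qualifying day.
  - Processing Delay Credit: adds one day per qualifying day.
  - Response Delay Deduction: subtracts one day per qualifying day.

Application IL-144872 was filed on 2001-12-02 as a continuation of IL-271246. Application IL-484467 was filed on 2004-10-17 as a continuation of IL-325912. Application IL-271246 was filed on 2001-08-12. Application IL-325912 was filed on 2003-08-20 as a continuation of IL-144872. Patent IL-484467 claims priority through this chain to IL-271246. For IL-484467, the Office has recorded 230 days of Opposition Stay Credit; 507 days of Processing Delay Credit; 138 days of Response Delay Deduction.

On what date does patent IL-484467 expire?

2027-04-03

Earliest priority filing: 12 August 2001.
Base term: 12 August 2001 + 24 years → 12 August 2025.
Opposition Stay Credit: +230 days → 30 March 2026.
Processing Delay Credit: +507 days → 19 August 2027.
Response Delay Deduction: −138 days → 3 April 2027.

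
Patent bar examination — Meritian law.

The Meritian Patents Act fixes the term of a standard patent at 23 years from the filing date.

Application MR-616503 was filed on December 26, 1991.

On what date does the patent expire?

December 26, 2014

Filing date + 23 years → 26 December 2014.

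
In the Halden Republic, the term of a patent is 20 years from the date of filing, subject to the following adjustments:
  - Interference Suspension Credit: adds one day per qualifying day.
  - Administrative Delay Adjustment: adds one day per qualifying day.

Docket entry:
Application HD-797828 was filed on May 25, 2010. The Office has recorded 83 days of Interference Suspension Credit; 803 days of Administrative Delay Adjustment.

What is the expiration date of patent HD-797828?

October 27, 2032

Base term: filing date + 20 years → 25 May 2030.
Interference Suspension Credit: +83 days → 16 August 2030.
Administrative Delay Adjustment: +803 days → 27 October 2032.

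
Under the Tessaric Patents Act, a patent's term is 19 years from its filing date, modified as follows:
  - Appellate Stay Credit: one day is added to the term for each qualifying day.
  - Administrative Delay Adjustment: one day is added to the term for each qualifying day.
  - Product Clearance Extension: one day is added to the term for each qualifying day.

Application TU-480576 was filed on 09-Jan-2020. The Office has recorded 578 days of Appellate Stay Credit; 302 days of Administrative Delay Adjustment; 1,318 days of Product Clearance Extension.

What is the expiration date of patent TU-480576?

Base term: filing date + 19 years → 9 January 2039.
Appellate Stay Credit: +578 days → 9 August 2040.
Administrative Delay Adjustment: +302 days → 7 June 2041.
Product Clearance Extension: +1318 days → 15 January 2045.

2045-01-15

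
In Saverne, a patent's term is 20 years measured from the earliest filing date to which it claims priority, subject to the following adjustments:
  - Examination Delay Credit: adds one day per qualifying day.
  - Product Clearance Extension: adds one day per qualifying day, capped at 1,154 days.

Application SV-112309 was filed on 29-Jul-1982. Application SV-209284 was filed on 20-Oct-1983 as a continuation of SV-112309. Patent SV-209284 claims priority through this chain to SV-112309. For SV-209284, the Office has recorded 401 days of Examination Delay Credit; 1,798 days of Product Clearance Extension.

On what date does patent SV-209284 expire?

2006-10-31

Earliest priority filing: 29 July 1982.
Base term: 29 July 1982 + 20 years → 29 July 2002.
Examination Delay Credit: +401 days → 3 September 2003.
Product Clearance Extension: 1798 days claimed exceeds the 1154-day cap, so +1154 days → 31 October 2006.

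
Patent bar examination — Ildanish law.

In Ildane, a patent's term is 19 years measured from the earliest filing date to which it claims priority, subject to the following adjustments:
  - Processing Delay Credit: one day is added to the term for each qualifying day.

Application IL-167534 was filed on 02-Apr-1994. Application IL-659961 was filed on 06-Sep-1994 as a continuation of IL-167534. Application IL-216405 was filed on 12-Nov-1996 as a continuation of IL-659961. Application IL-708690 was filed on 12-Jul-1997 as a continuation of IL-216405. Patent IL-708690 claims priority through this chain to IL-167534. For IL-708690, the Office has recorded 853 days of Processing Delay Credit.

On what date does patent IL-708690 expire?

Earliest priority filing: 2 April 1994.
Base term: 2 April 1994 + 19 years → 2 April 2013.
Processing Delay Credit: +853 days → 3 August 2015.

August 3, 2015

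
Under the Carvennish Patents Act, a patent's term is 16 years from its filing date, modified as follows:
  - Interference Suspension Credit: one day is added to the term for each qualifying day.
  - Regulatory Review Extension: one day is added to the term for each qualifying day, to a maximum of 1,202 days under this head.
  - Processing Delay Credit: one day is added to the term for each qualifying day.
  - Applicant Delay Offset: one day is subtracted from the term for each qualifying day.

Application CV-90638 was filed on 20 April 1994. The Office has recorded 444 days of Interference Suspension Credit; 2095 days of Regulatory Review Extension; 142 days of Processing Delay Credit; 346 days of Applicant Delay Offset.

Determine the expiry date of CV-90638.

April 1, 2014

Base term: filing date + 16 years → 20 April 2010.
Interference Suspension Credit: +444 days → 8 July 2011.
Regulatory Review Extension: 2095 days claimed exceeds the 1202-day cap, so +1202 days → 22 October 2014.
Processing Delay Credit: +142 days → 13 March 2015.
Applicant Delay Offset: −346 days → 1 April 2014.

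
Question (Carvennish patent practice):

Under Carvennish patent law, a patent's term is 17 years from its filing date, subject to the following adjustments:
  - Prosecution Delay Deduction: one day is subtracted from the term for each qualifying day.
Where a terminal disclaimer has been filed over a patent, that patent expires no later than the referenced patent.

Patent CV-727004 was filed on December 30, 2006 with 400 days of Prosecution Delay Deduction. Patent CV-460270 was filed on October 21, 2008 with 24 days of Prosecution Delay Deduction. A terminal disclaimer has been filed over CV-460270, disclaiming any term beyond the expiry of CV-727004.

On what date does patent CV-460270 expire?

Natural term of CV-460270:
  Base: filing + 17 years → 21 October 2025.
  Prosecution Delay Deduction: −24 days → 27 September 2025.
Expiry of referenced patent CV-727004:
  Base: filing + 17 years → 30 December 2023.
  Prosecution Delay Deduction: −400 days → 25 November 2022.
Terminal disclaimer: CV-460270 expires on the earlier of 27 September 2025 and 25 November 2022.

November 25, 2022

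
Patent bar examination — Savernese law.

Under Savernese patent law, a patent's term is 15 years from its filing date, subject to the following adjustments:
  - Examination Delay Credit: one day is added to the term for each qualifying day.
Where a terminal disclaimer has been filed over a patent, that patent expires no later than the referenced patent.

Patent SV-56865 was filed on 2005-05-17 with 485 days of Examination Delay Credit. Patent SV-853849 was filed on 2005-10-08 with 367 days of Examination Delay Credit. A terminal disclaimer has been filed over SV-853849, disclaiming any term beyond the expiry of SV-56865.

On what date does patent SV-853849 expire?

Natural term of SV-853849:
  Base: filing + 15 years → 8 October 2020.
  Examination Delay Credit: +367 days → 10 October 2021.
Expiry of referenced patent SV-56865:
  Base: filing + 15 years → 17 May 2020.
  Examination Delay Credit: +485 days → 14 September 2021.
Terminal disclaimer: SV-853849 expires on the earlier of 10 October 2021 and 14 September 2021.

2021-09-14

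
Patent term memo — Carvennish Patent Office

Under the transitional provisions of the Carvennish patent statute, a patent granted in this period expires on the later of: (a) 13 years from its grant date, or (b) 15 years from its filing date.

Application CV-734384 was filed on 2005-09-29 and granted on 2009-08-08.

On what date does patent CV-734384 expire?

2022-08-08

(a) grant + 13 years → 8 August 2022.
(b) filing + 15 years → 29 September 2020.
Later of the two: 8 August 2022.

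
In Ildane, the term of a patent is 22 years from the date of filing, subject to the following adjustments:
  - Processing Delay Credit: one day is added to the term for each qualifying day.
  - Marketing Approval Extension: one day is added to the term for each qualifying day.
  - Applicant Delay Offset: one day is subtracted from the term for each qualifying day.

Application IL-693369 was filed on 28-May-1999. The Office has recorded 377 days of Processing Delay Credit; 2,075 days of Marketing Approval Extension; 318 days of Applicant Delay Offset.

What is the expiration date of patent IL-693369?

April 1, 2027

Base term: filing date + 22 years → 28 May 2021.
Processing Delay Credit: +377 days → 9 June 2022.
Marketing Approval Extension: +2075 days → 13 February 2028.
Applicant Delay Offset: −318 days → 1 April 2027.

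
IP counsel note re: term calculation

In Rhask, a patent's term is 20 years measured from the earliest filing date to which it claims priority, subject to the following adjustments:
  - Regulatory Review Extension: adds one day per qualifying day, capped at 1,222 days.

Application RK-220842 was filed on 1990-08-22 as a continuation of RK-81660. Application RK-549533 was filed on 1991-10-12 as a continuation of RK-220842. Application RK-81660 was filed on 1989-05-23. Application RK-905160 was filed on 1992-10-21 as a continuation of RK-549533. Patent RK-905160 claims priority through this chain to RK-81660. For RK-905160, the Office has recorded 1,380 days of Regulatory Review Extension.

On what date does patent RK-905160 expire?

2012-09-26

Earliest priority filing: 23 May 1989.
Base term: 23 May 1989 + 20 years → 23 May 2009.
Regulatory Review Extension: 1380 days claimed exceeds the 1222-day cap, so +1222 days → 26 September 2012.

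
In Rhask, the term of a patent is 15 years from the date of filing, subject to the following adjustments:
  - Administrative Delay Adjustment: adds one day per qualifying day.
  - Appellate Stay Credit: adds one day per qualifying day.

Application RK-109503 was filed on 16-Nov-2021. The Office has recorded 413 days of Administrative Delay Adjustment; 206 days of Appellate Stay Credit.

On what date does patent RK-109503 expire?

Base term: filing date + 15 years → 16 November 2036.
Administrative Delay Adjustment: +413 days → 3 January 2038.
Appellate Stay Credit: +206 days → 28 July 2038.

July 28, 2038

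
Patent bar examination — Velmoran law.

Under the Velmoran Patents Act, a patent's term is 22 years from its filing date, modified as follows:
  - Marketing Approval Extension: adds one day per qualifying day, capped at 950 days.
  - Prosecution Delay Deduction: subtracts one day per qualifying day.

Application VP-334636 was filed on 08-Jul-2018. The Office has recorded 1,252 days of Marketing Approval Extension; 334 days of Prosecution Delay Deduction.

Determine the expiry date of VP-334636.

March 16, 2042

Base term: filing date + 22 years → 8 July 2040.
Marketing Approval Extension: 1252 days claimed exceeds the 950-day cap, so +950 days → 13 February 2043.
Prosecution Delay Deduction: −334 days → 16 March 2042.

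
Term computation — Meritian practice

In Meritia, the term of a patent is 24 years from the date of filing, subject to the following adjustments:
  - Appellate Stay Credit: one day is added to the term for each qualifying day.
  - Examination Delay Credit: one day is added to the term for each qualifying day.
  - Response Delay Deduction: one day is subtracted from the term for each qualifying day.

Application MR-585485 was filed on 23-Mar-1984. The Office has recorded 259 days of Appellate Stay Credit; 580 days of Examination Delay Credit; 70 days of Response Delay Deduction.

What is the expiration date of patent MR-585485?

Base term: filing date + 24 years → 23 March 2008.
Appellate Stay Credit: +259 days → 7 December 2008.
Examination Delay Credit: +580 days → 10 July 2010.
Response Delay Deduction: −70 days → 1 May 2010.

May 1, 2010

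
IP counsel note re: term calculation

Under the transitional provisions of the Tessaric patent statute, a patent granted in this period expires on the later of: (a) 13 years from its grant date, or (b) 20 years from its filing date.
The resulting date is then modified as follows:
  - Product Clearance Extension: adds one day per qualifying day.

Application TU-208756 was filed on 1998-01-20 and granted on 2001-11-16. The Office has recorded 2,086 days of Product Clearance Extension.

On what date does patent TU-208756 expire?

2023-10-07

(a) grant + 13 years → 16 November 2014.
(b) filing + 20 years → 20 January 2018.
Later of the two: 20 January 2018.
Product Clearance Extension: +2086 days → 7 October 2023.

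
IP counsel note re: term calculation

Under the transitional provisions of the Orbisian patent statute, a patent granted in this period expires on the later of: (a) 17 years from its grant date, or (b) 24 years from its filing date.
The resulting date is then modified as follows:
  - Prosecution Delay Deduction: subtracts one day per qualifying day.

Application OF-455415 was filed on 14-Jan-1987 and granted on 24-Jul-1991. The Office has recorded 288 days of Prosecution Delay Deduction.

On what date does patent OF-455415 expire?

(a) grant + 17 years → 24 July 2008.
(b) filing + 24 years → 14 January 2011.
Later of the two: 14 January 2011.
Prosecution Delay Deduction: −288 days → 1 April 2010.

April 1, 2010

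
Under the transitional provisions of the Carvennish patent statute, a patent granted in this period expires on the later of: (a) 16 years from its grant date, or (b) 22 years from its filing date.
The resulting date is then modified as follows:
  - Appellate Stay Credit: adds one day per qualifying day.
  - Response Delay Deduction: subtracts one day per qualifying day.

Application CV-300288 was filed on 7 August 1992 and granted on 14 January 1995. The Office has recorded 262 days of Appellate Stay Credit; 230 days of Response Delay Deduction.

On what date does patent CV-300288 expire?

September 8, 2014

(a) grant + 16 years → 14 January 2011.
(b) filing + 22 years → 7 August 2014.
Later of the two: 7 August 2014.
Appellate Stay Credit: +262 days → 26 April 2015.
Response Delay Deduction: −230 days → 8 September 2014.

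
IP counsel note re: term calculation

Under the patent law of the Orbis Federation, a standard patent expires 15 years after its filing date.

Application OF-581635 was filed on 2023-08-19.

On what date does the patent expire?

2038-08-19

Filing date + 15 years → 19 August 2038.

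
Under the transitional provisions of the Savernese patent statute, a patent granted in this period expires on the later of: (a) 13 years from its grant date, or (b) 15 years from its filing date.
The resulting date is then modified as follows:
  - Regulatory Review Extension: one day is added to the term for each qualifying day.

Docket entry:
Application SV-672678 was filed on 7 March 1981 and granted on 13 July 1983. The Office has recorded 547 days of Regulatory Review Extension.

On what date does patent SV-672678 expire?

(a) grant + 13 years → 13 July 1996.
(b) filing + 15 years → 7 March 1996.
Later of the two: 13 July 1996.
Regulatory Review Extension: +547 days → 11 January 1998.

January 11, 1998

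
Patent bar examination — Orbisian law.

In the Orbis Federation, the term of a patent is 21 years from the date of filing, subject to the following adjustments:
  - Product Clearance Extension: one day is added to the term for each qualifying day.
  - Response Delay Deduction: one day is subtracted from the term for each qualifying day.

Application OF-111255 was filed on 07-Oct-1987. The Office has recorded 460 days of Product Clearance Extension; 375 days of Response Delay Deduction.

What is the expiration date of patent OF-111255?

Base term: filing date + 21 years → 7 October 2008.
Product Clearance Extension: +460 days → 10 January 2010.
Response Delay Deduction: −375 days → 31 December 2008.

December 31, 2008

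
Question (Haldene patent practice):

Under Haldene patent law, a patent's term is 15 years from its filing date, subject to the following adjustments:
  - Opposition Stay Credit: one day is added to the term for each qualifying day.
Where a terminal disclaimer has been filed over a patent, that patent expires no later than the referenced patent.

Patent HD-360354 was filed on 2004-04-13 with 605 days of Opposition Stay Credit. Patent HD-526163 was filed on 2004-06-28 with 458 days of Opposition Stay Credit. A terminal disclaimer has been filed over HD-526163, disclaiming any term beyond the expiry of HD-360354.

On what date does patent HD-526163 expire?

September 28, 2020

Natural term of HD-526163:
  Base: filing + 15 years → 28 June 2019.
  Opposition Stay Credit: +458 days → 28 September 2020.
Expiry of referenced patent HD-360354:
  Base: filing + 15 years → 13 April 2019.
  Opposition Stay Credit: +605 days → 8 December 2020.
Terminal disclaimer: HD-526163 expires on the earlier of 28 September 2020 and 8 December 2020.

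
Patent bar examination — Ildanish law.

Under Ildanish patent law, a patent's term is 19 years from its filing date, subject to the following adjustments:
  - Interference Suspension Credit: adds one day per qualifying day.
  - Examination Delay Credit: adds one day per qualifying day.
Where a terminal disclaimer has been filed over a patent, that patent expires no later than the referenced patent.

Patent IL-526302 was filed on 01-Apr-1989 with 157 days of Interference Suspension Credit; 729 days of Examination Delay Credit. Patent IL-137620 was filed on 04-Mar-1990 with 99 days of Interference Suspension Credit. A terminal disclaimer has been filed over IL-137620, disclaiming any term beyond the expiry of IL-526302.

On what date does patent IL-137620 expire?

June 11, 2009

Natural term of IL-137620:
  Base: filing + 19 years → 4 March 2009.
  Interference Suspension Credit: +99 days → 11 June 2009.
Expiry of referenced patent IL-526302:
  Base: filing + 19 years → 1 April 2008.
  Interference Suspension Credit: +157 days → 5 September 2008.
  Examination Delay Credit: +729 days → 4 September 2010.
Terminal disclaimer: IL-137620 expires on the earlier of 11 June 2009 and 4 September 2010.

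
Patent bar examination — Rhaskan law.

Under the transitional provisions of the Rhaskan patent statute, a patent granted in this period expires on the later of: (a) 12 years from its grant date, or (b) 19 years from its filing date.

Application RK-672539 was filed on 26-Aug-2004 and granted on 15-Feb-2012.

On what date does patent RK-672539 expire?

February 15, 2024

(a) grant + 12 years → 15 February 2024.
(b) filing + 19 years → 26 August 2023.
Later of the two: 15 February 2024.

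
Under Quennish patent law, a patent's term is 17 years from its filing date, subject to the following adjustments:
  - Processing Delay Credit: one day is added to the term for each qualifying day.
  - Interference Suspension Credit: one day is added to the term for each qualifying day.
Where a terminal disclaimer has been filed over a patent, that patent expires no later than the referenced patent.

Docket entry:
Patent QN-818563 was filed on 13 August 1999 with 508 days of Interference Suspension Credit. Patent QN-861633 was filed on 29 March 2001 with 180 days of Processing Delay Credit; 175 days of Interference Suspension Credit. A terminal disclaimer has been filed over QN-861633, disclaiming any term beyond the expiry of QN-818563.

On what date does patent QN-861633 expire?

Natural term of QN-861633:
  Base: filing + 17 years → 29 March 2018.
  Processing Delay Credit: +180 days → 25 September 2018.
  Interference Suspension Credit: +175 days → 19 March 2019.
Expiry of referenced patent QN-818563:
  Base: filing + 17 years → 13 August 2016.
  Interference Suspension Credit: +508 days → 3 January 2018.
Terminal disclaimer: QN-861633 expires on the earlier of 19 March 2019 and 3 January 2018.

2018-01-03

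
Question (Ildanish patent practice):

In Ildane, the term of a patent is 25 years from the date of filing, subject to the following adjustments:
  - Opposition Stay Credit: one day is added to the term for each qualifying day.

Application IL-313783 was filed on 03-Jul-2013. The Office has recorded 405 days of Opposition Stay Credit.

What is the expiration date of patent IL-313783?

Base term: filing date + 25 years → 3 July 2038.
Opposition Stay Credit: +405 days → 12 August 2039.

August 12, 2039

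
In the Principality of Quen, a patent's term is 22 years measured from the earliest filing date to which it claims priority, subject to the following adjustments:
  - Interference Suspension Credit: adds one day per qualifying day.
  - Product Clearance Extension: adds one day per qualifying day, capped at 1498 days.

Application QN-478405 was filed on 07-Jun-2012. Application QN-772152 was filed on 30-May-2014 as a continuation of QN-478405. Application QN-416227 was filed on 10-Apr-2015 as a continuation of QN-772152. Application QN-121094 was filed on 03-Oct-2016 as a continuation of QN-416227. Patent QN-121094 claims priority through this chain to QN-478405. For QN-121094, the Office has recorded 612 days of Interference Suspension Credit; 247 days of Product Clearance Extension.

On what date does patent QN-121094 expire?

2036-10-13

Earliest priority filing: 7 June 2012.
Base term: 7 June 2012 + 22 years → 7 June 2034.
Interference Suspension Credit: +612 days → 9 February 2036.
Product Clearance Extension: 247 days (within the 1498-day cap) → +247 days → 13 October 2036.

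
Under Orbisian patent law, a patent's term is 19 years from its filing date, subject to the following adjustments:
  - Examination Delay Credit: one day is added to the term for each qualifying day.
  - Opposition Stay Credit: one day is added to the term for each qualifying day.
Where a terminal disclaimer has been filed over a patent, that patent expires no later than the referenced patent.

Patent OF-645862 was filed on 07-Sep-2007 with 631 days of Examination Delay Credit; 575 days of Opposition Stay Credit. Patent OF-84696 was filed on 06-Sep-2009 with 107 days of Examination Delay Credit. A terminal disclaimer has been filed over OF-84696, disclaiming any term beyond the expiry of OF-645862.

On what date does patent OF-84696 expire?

2028-12-22

Natural term of OF-84696:
  Base: filing + 19 years → 6 September 2028.
  Examination Delay Credit: +107 days → 22 December 2028.
Expiry of referenced patent OF-645862:
  Base: filing + 19 years → 7 September 2026.
  Examination Delay Credit: +631 days → 30 May 2028.
  Opposition Stay Credit: +575 days → 26 December 2029.
Terminal disclaimer: OF-84696 expires on the earlier of 22 December 2028 and 26 December 2029.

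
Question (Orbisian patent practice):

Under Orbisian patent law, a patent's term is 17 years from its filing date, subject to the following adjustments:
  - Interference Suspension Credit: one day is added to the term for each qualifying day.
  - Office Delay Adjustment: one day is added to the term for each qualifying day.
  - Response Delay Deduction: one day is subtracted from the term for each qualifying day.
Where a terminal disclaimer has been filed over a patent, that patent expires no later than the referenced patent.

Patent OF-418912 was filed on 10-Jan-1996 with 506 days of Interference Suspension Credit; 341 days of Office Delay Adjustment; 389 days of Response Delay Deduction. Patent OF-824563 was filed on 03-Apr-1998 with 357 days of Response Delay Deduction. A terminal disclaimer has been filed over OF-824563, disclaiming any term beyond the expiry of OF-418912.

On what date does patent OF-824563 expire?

April 11, 2014

Natural term of OF-824563:
  Base: filing + 17 years → 3 April 2015.
  Response Delay Deduction: −357 days → 11 April 2014.
Expiry of referenced patent OF-418912:
  Base: filing + 17 years → 10 January 2013.
  Interference Suspension Credit: +506 days → 31 May 2014.
  Office Delay Adjustment: +341 days → 7 May 2015.
  Response Delay Deduction: −389 days → 13 April 2014.
Terminal disclaimer: OF-824563 expires on the earlier of 11 April 2014 and 13 April 2014.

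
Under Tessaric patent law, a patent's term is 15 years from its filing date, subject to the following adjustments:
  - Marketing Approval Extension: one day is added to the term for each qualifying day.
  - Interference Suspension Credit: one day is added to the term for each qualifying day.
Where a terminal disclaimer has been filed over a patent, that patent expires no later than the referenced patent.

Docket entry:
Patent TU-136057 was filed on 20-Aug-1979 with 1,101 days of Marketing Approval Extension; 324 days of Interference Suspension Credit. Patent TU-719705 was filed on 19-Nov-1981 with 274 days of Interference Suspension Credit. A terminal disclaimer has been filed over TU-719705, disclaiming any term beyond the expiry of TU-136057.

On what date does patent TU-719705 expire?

1997-08-20

Natural term of TU-719705:
  Base: filing + 15 years → 19 November 1996.
  Interference Suspension Credit: +274 days → 20 August 1997.
Expiry of referenced patent TU-136057:
  Base: filing + 15 years → 20 August 1994.
  Marketing Approval Extension: +1101 days → 25 August 1997.
  Interference Suspension Credit: +324 days → 15 July 1998.
Terminal disclaimer: TU-719705 expires on the earlier of 20 August 1997 and 15 July 1998.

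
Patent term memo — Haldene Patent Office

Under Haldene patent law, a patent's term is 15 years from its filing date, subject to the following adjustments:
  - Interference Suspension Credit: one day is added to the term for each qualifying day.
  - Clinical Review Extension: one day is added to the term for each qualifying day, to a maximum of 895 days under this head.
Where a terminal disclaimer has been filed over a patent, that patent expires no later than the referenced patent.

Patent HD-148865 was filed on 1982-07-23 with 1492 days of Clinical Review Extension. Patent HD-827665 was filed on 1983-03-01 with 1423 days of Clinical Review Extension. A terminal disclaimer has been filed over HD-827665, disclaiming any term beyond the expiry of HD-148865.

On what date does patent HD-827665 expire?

Natural term of HD-827665:
  Base: filing + 15 years → 1 March 1998.
  Clinical Review Extension: 1423 days claimed exceeds the 895-day cap, so +895 days → 12 August 2000.
Expiry of referenced patent HD-148865:
  Base: filing + 15 years → 23 July 1997.
  Clinical Review Extension: 1492 days claimed exceeds the 895-day cap, so +895 days → 4 January 2000.
Terminal disclaimer: HD-827665 expires on the earlier of 12 August 2000 and 4 January 2000.

2000-01-04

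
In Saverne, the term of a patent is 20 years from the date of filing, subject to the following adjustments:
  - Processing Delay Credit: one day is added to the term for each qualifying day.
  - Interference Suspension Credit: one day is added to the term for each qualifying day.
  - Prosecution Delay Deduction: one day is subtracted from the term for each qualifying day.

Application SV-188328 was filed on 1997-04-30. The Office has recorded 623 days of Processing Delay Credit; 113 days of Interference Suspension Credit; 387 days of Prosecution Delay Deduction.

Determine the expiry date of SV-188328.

Base term: filing date + 20 years → 30 April 2017.
Processing Delay Credit: +623 days → 13 January 2019.
Interference Suspension Credit: +113 days → 6 May 2019.
Prosecution Delay Deduction: −387 days → 14 April 2018.

2018-04-14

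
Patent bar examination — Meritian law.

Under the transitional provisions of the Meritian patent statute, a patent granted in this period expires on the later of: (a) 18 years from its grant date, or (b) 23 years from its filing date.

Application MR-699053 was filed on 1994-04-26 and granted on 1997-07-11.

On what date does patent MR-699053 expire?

(a) grant + 18 years → 11 July 2015.
(b) filing + 23 years → 26 April 2017.
Later of the two: 26 April 2017.

2017-04-26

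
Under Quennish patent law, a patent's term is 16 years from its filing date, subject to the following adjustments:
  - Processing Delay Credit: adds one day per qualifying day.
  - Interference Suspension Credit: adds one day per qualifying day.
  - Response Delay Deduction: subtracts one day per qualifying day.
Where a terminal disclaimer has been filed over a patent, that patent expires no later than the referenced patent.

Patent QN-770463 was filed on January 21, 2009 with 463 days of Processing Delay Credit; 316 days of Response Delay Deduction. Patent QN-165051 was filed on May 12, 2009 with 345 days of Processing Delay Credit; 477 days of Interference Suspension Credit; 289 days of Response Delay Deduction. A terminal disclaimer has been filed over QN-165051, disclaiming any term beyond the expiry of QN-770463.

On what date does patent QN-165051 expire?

Natural term of QN-165051:
  Base: filing + 16 years → 12 May 2025.
  Processing Delay Credit: +345 days → 22 April 2026.
  Interference Suspension Credit: +477 days → 12 August 2027.
  Response Delay Deduction: −289 days → 27 October 2026.
Expiry of referenced patent QN-770463:
  Base: filing + 16 years → 21 January 2025.
  Processing Delay Credit: +463 days → 29 April 2026.
  Response Delay Deduction: −316 days → 17 June 2025.
Terminal disclaimer: QN-165051 expires on the earlier of 27 October 2026 and 17 June 2025.

June 17, 2025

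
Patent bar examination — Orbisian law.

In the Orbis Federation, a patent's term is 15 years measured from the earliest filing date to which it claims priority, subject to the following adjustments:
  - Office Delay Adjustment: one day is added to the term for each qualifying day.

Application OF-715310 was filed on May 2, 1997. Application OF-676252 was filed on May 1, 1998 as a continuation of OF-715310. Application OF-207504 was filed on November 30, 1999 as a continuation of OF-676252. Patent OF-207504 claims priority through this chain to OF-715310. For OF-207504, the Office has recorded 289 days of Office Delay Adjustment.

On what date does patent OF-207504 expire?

2013-02-15

Earliest priority filing: 2 May 1997.
Base term: 2 May 1997 + 15 years → 2 May 2012.
Office Delay Adjustment: +289 days → 15 February 2013.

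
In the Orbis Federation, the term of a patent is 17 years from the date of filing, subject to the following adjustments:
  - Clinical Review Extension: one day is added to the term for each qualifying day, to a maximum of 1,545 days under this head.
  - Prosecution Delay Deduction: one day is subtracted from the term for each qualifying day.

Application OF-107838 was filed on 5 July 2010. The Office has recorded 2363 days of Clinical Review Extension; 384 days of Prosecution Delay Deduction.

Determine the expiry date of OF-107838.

Base term: filing date + 17 years → 5 July 2027.
Clinical Review Extension: 2363 days claimed exceeds the 1545-day cap, so +1545 days → 27 September 2031.
Prosecution Delay Deduction: −384 days → 8 September 2030.

2030-09-08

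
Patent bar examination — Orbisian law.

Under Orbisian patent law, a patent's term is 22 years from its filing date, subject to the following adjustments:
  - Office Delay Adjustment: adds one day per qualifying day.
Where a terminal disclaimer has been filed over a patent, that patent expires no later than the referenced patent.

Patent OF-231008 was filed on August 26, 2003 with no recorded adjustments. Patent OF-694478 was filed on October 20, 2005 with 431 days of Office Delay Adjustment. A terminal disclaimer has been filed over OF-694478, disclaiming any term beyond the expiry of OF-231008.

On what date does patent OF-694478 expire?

August 26, 2025

Natural term of OF-694478:
  Base: filing + 22 years → 20 October 2027.
  Office Delay Adjustment: +431 days → 24 December 2028.
Expiry of referenced patent OF-231008:
  Base: filing + 22 years → 26 August 2025.
Terminal disclaimer: OF-694478 expires on the earlier of 24 December 2028 and 26 August 2025.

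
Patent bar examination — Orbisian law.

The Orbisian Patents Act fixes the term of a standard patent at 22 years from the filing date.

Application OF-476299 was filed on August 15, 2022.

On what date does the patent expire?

August 15, 2044

Filing date + 22 years → 15 August 2044.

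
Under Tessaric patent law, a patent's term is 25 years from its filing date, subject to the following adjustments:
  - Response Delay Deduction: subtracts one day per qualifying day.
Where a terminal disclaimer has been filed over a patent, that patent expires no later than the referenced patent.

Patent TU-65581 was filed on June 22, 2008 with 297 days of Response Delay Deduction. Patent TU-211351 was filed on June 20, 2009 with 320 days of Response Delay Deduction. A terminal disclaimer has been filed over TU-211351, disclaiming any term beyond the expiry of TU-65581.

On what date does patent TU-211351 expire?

August 29, 2032

Natural term of TU-211351:
  Base: filing + 25 years → 20 June 2034.
  Response Delay Deduction: −320 days → 4 August 2033.
Expiry of referenced patent TU-65581:
  Base: filing + 25 years → 22 June 2033.
  Response Delay Deduction: −297 days → 29 August 2032.
Terminal disclaimer: TU-211351 expires on the earlier of 4 August 2033 and 29 August 2032.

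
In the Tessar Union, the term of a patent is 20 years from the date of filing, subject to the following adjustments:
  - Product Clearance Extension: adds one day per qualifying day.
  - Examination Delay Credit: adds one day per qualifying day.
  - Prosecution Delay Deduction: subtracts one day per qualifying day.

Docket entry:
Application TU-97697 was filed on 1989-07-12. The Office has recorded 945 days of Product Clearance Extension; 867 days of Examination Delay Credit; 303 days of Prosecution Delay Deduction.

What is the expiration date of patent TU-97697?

Base term: filing date + 20 years → 12 July 2009.
Product Clearance Extension: +945 days → 12 February 2012.
Examination Delay Credit: +867 days → 28 June 2014.
Prosecution Delay Deduction: −303 days → 29 August 2013.

2013-08-29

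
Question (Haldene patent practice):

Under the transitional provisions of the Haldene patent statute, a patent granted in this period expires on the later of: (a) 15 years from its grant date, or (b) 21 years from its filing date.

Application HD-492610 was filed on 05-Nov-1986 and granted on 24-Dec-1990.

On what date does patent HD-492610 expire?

(a) grant + 15 years → 24 December 2005.
(b) filing + 21 years → 5 November 2007.
Later of the two: 5 November 2007.

2007-11-05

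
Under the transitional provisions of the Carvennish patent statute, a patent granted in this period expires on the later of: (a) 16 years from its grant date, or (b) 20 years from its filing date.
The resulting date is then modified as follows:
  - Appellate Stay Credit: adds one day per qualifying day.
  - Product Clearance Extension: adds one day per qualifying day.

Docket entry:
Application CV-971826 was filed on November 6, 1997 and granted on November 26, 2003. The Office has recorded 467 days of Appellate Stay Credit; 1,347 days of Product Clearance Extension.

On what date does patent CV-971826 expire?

(a) grant + 16 years → 26 November 2019.
(b) filing + 20 years → 6 November 2017.
Later of the two: 26 November 2019.
Appellate Stay Credit: +467 days → 7 March 2021.
Product Clearance Extension: +1347 days → 13 November 2024.

2024-11-13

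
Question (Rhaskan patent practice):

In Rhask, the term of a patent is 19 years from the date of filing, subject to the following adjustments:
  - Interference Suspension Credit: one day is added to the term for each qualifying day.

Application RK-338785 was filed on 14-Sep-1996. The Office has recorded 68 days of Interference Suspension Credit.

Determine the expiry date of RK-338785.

2015-11-21

Base term: filing date + 19 years → 14 September 2015.
Interference Suspension Credit: +68 days → 21 November 2015.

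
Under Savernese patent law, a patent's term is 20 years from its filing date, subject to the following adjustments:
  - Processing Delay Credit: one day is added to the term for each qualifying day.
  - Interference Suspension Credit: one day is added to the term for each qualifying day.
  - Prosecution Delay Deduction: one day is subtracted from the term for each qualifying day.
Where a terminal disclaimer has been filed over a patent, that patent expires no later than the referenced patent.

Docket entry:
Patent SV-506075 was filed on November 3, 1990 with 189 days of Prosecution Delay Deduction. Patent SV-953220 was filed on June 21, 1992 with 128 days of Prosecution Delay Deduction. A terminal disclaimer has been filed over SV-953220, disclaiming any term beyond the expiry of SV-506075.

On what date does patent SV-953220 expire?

Natural term of SV-953220:
  Base: filing + 20 years → 21 June 2012.
  Prosecution Delay Deduction: −128 days → 14 February 2012.
Expiry of referenced patent SV-506075:
  Base: filing + 20 years → 3 November 2010.
  Prosecution Delay Deduction: −189 days → 28 April 2010.
Terminal disclaimer: SV-953220 expires on the earlier of 14 February 2012 and 28 April 2010.

April 28, 2010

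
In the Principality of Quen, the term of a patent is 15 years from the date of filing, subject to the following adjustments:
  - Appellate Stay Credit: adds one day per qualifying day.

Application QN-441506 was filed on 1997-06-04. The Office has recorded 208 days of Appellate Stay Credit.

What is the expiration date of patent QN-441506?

Base term: filing date + 15 years → 4 June 2012.
Appellate Stay Credit: +208 days → 29 December 2012.

December 29, 2012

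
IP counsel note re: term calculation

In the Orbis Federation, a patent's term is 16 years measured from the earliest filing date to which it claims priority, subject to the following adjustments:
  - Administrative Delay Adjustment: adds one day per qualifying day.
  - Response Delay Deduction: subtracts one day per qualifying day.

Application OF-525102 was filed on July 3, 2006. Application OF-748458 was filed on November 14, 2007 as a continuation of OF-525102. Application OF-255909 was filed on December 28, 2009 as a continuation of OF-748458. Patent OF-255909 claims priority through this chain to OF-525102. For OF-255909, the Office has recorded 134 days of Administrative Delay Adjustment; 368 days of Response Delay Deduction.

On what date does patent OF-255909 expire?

Earliest priority filing: 3 July 2006.
Base term: 3 July 2006 + 16 years → 3 July 2022.
Administrative Delay Adjustment: +134 days → 14 November 2022.
Response Delay Deduction: −368 days → 11 November 2021.

November 11, 2021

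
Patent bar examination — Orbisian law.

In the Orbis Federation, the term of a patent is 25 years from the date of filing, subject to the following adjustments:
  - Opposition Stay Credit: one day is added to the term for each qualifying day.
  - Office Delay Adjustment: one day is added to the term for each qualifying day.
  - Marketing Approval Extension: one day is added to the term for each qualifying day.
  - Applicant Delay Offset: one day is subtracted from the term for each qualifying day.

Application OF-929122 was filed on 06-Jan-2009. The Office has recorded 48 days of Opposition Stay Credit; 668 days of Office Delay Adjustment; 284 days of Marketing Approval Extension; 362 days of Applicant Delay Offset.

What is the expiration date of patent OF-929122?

Base term: filing date + 25 years → 6 January 2034.
Opposition Stay Credit: +48 days → 23 February 2034.
Office Delay Adjustment: +668 days → 23 December 2035.
Marketing Approval Extension: +284 days → 2 October 2036.
Applicant Delay Offset: −362 days → 6 October 2035.

October 6, 2035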